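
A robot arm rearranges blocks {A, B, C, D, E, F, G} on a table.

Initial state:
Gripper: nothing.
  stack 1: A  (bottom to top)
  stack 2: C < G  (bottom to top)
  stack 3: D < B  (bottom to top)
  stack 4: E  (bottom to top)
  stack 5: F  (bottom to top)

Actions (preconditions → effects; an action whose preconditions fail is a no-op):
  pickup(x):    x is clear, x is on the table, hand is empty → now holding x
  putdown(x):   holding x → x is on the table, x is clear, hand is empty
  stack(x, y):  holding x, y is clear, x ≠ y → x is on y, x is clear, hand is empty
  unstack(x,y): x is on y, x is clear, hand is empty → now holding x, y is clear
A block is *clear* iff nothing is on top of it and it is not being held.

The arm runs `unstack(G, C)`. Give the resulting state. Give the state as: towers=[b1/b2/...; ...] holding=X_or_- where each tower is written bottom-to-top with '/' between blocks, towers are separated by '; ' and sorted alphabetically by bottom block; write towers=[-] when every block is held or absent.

before: towers=[A; C/G; D/B; E; F] holding=-
pre[unstack(G, C)]: on(G,C) ✓, clear(G) ✓, handempty ✓
all met → apply unstack(G, C)
after:  towers=[A; C; D/B; E; F] holding=G

towers=[A; C; D/B; E; F] holding=G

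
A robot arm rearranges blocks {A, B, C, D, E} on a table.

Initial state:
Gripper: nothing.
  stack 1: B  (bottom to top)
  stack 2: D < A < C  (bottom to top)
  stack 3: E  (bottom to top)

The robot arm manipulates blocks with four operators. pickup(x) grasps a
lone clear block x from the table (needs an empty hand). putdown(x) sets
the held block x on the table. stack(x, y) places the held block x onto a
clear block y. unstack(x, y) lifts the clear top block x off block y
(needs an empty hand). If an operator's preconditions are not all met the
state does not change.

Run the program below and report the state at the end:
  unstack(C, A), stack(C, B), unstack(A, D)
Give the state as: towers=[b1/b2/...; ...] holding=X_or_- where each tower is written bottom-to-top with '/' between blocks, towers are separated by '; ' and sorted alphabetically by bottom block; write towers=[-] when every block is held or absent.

towers=[B/C; D; E] holding=A

step 1 (unstack(C, A)): towers=[B; D/A; E] holding=C
step 2 (stack(C, B)): towers=[B/C; D/A; E] holding=-
step 3 (unstack(A, D)): towers=[B/C; D; E] holding=A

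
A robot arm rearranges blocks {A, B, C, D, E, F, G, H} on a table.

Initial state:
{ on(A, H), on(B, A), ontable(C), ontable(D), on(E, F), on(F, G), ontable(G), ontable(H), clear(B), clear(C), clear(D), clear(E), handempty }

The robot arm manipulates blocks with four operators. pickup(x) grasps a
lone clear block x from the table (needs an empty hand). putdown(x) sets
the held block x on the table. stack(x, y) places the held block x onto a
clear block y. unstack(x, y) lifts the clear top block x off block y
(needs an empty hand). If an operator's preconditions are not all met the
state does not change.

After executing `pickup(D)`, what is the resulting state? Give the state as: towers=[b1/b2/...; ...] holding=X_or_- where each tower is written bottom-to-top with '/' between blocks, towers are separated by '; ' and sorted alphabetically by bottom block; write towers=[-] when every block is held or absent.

before: towers=[C; D; G/F/E; H/A/B] holding=-
pre[pickup(D)]: clear(D) ok, ontable(D) ok, handempty ok
all met → apply pickup(D)
after:  towers=[C; G/F/E; H/A/B] holding=D

towers=[C; G/F/E; H/A/B] holding=D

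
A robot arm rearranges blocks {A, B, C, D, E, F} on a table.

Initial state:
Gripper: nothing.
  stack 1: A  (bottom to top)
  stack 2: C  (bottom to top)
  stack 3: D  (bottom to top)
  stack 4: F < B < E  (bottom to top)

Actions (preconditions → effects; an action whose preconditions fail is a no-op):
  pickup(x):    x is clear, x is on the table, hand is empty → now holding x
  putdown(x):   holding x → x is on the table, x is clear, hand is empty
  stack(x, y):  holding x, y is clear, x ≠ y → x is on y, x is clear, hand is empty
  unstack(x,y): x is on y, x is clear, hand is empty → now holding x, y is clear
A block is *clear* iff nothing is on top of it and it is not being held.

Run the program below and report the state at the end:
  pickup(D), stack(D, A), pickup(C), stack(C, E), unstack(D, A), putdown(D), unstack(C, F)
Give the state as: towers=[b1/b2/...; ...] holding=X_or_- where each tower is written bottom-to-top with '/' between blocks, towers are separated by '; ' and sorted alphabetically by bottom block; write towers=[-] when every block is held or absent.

step 1 (pickup(D)): towers=[A; C; F/B/E] holding=D
step 2 (stack(D, A)): towers=[A/D; C; F/B/E] holding=-
step 3 (pickup(C)): towers=[A/D; F/B/E] holding=C
step 4 (stack(C, E)): towers=[A/D; F/B/E/C] holding=-
step 5 (unstack(D, A)): towers=[A; F/B/E/C] holding=D
step 6 (putdown(D)): towers=[A; D; F/B/E/C] holding=-
step 7 (unstack(C, F)) [no-op]: towers=[A; D; F/B/E/C] holding=-

towers=[A; D; F/B/E/C] holding=-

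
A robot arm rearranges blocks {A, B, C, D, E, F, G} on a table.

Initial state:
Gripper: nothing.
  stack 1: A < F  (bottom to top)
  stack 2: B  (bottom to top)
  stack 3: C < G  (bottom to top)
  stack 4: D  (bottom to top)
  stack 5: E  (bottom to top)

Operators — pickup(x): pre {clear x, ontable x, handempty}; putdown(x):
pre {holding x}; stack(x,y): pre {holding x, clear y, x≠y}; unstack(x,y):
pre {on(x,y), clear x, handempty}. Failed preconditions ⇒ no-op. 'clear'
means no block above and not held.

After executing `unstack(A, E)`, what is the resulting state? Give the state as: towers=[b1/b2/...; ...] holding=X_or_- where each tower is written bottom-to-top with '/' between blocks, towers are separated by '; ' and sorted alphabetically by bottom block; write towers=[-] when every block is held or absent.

towers=[A/F; B; C/G; D; E] holding=-

before: towers=[A/F; B; C/G; D; E] holding=-
pre[unstack(A, E)]: on(A,E) ✗, clear(A) ✗, handempty ✓
on(A,E), clear(A) unmet → unstack(A, E) is a no-op
after:  towers=[A/F; B; C/G; D; E] holding=-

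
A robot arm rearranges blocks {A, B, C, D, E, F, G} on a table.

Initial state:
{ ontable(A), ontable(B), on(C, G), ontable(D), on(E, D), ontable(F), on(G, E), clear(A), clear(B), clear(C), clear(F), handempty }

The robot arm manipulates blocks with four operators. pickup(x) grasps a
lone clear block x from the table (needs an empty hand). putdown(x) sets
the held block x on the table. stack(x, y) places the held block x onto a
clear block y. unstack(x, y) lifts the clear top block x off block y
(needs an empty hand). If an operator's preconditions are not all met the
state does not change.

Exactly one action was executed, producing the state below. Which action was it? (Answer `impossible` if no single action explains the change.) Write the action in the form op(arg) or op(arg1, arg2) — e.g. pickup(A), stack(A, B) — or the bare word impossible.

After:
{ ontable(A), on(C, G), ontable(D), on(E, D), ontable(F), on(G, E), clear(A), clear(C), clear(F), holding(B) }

pickup(B)

target: towers=[A; D/E/G/C; F] holding=B
         pickup(B) → towers=[A; D/E/G/C; F] holding=B  ← match
         pickup(F) → towers=[A; B; D/E/G/C] holding=F
         pickup(A) → towers=[B; D/E/G/C; F] holding=A
     unstack(C, G) → towers=[A; B; D/E/G; F] holding=C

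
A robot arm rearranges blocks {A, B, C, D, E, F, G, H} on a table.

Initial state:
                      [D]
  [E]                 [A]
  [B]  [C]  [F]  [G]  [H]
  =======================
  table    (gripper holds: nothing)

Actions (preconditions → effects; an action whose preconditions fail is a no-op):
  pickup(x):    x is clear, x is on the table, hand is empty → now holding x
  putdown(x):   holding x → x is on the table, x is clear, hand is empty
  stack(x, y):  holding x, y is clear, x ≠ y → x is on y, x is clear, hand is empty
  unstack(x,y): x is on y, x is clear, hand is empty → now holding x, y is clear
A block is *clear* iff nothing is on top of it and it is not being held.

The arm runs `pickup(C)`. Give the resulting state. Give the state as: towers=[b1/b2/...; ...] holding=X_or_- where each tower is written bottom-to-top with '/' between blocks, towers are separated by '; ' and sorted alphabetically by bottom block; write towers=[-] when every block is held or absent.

towers=[B/E; F; G; H/A/D] holding=C

before: towers=[B/E; C; F; G; H/A/D] holding=-
pre[pickup(C)]: clear(C) ✓, ontable(C) ✓, handempty ✓
all met → apply pickup(C)
after:  towers=[B/E; F; G; H/A/D] holding=C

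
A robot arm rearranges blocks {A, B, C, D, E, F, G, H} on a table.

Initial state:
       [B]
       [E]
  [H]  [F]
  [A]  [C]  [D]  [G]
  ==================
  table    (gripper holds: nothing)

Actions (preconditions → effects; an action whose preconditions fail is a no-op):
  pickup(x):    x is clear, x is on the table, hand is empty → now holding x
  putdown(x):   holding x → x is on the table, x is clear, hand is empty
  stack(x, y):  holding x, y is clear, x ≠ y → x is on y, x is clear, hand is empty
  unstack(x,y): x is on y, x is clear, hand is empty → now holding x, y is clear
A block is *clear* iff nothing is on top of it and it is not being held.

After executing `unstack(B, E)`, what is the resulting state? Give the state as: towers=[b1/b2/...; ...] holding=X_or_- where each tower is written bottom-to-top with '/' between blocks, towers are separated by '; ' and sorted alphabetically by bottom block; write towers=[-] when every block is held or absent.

before: towers=[A/H; C/F/E/B; D; G] holding=-
pre[unstack(B, E)]: on(B,E) ✓, clear(B) ✓, handempty ✓
all met → apply unstack(B, E)
after:  towers=[A/H; C/F/E; D; G] holding=B

towers=[A/H; C/F/E; D; G] holding=B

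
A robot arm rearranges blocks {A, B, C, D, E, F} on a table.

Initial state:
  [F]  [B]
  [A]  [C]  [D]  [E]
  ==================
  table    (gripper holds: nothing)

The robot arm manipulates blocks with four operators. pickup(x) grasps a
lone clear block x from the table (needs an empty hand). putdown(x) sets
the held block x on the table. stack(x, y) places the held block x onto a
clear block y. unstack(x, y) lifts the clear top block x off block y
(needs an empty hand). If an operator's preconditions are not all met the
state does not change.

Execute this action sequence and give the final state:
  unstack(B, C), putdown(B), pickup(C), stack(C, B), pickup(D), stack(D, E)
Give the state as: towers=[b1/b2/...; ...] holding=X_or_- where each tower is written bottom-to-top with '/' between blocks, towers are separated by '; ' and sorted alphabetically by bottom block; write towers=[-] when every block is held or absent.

step 1 (unstack(B, C)): towers=[A/F; C; D; E] holding=B
step 2 (putdown(B)): towers=[A/F; B; C; D; E] holding=-
step 3 (pickup(C)): towers=[A/F; B; D; E] holding=C
step 4 (stack(C, B)): towers=[A/F; B/C; D; E] holding=-
step 5 (pickup(D)): towers=[A/F; B/C; E] holding=D
step 6 (stack(D, E)): towers=[A/F; B/C; E/D] holding=-

towers=[A/F; B/C; E/D] holding=-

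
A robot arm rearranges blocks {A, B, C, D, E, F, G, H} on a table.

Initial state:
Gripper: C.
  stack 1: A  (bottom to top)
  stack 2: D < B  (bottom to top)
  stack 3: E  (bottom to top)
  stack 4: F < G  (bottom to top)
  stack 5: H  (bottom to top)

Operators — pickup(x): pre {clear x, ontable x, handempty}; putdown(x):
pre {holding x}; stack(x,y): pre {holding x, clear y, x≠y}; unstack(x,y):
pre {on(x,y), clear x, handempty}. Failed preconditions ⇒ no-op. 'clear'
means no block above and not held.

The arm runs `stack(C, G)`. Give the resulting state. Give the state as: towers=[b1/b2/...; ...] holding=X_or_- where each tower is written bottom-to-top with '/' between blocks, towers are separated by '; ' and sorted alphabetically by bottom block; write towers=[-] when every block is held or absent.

before: towers=[A; D/B; E; F/G; H] holding=C
pre[stack(C, G)]: holding(C) ✓, clear(G) ✓, C≠G ✓
all met → apply stack(C, G)
after:  towers=[A; D/B; E; F/G/C; H] holding=-

towers=[A; D/B; E; F/G/C; H] holding=-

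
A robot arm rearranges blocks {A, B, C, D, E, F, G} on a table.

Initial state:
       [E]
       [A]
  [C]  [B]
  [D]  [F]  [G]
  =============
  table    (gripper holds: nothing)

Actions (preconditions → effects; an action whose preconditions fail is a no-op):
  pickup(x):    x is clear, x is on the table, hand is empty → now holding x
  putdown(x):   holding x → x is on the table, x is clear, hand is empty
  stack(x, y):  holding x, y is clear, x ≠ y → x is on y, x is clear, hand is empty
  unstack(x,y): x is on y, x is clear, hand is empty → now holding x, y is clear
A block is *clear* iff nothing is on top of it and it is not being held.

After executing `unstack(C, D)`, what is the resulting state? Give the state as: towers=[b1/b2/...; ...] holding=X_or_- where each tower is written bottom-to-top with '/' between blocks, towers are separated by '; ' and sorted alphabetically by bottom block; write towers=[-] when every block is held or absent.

before: towers=[D/C; F/B/A/E; G] holding=-
pre[unstack(C, D)]: on(C,D) yes, clear(C) yes, handempty yes
all met → apply unstack(C, D)
after:  towers=[D; F/B/A/E; G] holding=C

towers=[D; F/B/A/E; G] holding=C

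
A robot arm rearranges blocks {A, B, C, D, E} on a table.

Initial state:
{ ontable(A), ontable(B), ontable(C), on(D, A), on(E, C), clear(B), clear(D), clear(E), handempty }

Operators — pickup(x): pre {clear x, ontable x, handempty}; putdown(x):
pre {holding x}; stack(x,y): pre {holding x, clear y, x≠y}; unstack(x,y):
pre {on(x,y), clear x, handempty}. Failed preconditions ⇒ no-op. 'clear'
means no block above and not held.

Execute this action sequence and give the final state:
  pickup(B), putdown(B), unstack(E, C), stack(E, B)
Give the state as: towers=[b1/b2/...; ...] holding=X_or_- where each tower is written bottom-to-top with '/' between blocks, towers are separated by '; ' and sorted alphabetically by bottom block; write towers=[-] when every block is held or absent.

towers=[A/D; B/E; C] holding=-

step 1 (pickup(B)): towers=[A/D; C/E] holding=B
step 2 (putdown(B)): towers=[A/D; B; C/E] holding=-
step 3 (unstack(E, C)): towers=[A/D; B; C] holding=E
step 4 (stack(E, B)): towers=[A/D; B/E; C] holding=-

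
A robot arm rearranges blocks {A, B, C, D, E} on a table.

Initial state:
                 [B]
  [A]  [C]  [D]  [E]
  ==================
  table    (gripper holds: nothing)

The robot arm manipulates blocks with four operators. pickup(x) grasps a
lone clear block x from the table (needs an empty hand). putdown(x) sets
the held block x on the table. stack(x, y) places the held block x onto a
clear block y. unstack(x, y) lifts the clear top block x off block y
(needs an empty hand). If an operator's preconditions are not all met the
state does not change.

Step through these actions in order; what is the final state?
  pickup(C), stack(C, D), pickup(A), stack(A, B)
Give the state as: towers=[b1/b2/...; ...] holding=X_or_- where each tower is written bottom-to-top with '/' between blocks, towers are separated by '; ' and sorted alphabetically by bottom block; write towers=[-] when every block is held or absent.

towers=[D/C; E/B/A] holding=-

step 1 (pickup(C)): towers=[A; D; E/B] holding=C
step 2 (stack(C, D)): towers=[A; D/C; E/B] holding=-
step 3 (pickup(A)): towers=[D/C; E/B] holding=A
step 4 (stack(A, B)): towers=[D/C; E/B/A] holding=-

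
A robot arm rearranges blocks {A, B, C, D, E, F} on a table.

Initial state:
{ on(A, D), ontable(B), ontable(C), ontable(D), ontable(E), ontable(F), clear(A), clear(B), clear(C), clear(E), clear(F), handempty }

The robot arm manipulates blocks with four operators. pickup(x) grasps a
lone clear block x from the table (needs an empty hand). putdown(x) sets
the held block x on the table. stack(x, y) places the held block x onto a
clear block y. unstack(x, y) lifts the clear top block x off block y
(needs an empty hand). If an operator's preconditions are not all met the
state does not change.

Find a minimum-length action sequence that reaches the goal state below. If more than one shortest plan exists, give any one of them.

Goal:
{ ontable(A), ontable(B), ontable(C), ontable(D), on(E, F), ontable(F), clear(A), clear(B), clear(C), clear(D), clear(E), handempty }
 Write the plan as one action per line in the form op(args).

unstack(A, D)
putdown(A)
pickup(E)
stack(E, F)

step 1 (unstack(A, D)): towers=[B; C; D; E; F] holding=A
step 2 (putdown(A)): towers=[A; B; C; D; E; F] holding=-
step 3 (pickup(E)): towers=[A; B; C; D; F] holding=E
step 4 (stack(E, F)): towers=[A; B; C; D; F/E] holding=-
goal check: towers=[A; B; C; D; F/E] holding=- — reached (length 4, optimal by BFS)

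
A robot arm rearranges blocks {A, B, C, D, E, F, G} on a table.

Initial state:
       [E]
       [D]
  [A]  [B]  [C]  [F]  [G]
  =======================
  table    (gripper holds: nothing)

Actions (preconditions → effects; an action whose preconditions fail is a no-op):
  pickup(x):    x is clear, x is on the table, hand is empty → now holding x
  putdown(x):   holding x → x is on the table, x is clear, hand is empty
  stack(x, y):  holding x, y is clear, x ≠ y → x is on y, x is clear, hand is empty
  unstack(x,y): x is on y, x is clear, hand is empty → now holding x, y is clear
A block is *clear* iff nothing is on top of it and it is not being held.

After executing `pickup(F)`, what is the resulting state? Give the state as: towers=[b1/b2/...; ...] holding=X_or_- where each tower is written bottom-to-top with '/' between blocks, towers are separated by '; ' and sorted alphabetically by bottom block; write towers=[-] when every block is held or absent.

before: towers=[A; B/D/E; C; F; G] holding=-
pre[pickup(F)]: clear(F) yes, ontable(F) yes, handempty yes
all met → apply pickup(F)
after:  towers=[A; B/D/E; C; G] holding=F

towers=[A; B/D/E; C; G] holding=F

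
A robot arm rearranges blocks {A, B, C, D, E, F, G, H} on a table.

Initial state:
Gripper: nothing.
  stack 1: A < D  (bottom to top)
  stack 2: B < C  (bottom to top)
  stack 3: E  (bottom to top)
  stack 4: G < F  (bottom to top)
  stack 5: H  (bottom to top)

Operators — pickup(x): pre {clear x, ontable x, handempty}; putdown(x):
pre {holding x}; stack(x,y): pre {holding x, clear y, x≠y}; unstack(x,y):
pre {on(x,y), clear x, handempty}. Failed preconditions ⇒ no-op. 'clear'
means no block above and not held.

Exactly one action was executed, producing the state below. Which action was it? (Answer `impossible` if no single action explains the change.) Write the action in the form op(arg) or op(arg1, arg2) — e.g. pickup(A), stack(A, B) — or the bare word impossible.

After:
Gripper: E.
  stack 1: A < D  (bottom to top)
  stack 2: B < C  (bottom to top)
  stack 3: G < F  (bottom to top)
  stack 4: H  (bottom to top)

target: towers=[A/D; B/C; G/F; H] holding=E
         pickup(E) → towers=[A/D; B/C; G/F; H] holding=E  ← match
         pickup(H) → towers=[A/D; B/C; E; G/F] holding=H
     unstack(F, G) → towers=[A/D; B/C; E; G; H] holding=F
     unstack(D, A) → towers=[A; B/C; E; G/F; H] holding=D
     unstack(C, B) → towers=[A/D; B; E; G/F; H] holding=C

pickup(E)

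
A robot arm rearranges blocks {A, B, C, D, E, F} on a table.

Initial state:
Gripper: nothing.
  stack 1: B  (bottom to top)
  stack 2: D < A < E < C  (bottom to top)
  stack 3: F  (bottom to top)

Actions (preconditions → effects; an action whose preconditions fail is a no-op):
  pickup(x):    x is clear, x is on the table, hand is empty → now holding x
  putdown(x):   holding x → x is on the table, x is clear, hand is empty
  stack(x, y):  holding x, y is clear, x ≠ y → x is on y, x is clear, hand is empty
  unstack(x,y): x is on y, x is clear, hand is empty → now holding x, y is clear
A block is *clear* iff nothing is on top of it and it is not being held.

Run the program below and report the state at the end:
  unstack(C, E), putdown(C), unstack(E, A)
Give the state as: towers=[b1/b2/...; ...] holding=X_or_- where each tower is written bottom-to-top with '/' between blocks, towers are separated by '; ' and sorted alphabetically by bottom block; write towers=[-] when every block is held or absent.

towers=[B; C; D/A; F] holding=E

step 1 (unstack(C, E)): towers=[B; D/A/E; F] holding=C
step 2 (putdown(C)): towers=[B; C; D/A/E; F] holding=-
step 3 (unstack(E, A)): towers=[B; C; D/A; F] holding=E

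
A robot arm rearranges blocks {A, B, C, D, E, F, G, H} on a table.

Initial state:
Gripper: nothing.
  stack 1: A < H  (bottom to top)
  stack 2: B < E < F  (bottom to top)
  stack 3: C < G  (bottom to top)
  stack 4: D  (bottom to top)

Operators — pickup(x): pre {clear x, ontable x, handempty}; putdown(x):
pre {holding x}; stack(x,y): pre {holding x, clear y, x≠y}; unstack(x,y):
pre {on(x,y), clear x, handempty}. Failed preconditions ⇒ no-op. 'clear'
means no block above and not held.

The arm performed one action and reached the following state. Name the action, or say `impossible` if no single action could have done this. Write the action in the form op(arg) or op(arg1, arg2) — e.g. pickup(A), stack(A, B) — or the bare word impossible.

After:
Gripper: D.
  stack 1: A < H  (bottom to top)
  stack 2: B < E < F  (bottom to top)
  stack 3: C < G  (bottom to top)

target: towers=[A/H; B/E/F; C/G] holding=D
     unstack(G, C) → towers=[A/H; B/E/F; C; D] holding=G
     unstack(H, A) → towers=[A; B/E/F; C/G; D] holding=H
     unstack(F, E) → towers=[A/H; B/E; C/G; D] holding=F
         pickup(D) → towers=[A/H; B/E/F; C/G] holding=D  ← match

pickup(D)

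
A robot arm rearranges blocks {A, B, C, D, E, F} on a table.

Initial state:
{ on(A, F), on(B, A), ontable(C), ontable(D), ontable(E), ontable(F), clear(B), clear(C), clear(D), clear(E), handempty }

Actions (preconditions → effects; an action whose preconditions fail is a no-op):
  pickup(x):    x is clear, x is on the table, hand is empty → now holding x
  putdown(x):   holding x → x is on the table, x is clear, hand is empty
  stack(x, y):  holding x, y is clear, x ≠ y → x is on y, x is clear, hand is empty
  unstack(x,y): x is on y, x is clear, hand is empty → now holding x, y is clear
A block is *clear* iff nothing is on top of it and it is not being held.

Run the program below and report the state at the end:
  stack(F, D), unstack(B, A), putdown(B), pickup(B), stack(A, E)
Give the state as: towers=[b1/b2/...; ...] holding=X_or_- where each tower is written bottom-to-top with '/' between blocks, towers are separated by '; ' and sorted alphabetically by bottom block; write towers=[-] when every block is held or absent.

towers=[C; D; E; F/A] holding=B

step 1 (stack(F, D)) [no-op]: towers=[C; D; E; F/A/B] holding=-
step 2 (unstack(B, A)): towers=[C; D; E; F/A] holding=B
step 3 (putdown(B)): towers=[B; C; D; E; F/A] holding=-
step 4 (pickup(B)): towers=[C; D; E; F/A] holding=B
step 5 (stack(A, E)) [no-op]: towers=[C; D; E; F/A] holding=B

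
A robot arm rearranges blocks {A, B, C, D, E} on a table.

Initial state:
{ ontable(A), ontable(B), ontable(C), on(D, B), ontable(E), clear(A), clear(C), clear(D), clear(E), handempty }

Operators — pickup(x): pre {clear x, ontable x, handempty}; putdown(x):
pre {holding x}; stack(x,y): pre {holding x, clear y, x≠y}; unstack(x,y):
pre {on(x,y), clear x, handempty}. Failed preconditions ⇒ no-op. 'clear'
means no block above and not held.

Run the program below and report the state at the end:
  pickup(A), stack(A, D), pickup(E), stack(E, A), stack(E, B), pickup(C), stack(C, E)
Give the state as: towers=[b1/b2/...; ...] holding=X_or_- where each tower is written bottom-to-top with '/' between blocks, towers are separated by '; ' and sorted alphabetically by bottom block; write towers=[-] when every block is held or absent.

step 1 (pickup(A)): towers=[B/D; C; E] holding=A
step 2 (stack(A, D)): towers=[B/D/A; C; E] holding=-
step 3 (pickup(E)): towers=[B/D/A; C] holding=E
step 4 (stack(E, A)): towers=[B/D/A/E; C] holding=-
step 5 (stack(E, B)) [no-op]: towers=[B/D/A/E; C] holding=-
step 6 (pickup(C)): towers=[B/D/A/E] holding=C
step 7 (stack(C, E)): towers=[B/D/A/E/C] holding=-

towers=[B/D/A/E/C] holding=-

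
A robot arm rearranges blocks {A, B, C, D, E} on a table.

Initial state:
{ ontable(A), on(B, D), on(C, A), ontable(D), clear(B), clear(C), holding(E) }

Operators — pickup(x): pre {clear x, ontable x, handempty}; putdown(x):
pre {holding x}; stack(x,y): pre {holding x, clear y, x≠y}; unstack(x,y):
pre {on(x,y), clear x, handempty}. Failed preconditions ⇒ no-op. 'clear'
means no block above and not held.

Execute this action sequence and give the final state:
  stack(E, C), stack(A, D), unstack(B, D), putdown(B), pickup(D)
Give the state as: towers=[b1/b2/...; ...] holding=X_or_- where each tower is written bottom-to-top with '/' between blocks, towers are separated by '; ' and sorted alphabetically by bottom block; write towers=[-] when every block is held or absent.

towers=[A/C/E; B] holding=D

step 1 (stack(E, C)): towers=[A/C/E; D/B] holding=-
step 2 (stack(A, D)) [no-op]: towers=[A/C/E; D/B] holding=-
step 3 (unstack(B, D)): towers=[A/C/E; D] holding=B
step 4 (putdown(B)): towers=[A/C/E; B; D] holding=-
step 5 (pickup(D)): towers=[A/C/E; B] holding=D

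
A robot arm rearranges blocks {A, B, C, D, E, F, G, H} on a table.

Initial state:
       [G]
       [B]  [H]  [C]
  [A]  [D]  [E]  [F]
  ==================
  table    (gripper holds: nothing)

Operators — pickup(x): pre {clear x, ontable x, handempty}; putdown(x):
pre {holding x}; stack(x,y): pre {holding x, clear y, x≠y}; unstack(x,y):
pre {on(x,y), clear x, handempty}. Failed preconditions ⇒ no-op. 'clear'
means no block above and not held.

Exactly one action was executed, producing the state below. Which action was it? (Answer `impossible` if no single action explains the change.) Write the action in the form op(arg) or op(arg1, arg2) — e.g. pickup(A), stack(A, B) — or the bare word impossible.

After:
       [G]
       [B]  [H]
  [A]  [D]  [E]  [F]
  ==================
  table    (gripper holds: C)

target: towers=[A; D/B/G; E/H; F] holding=C
     unstack(G, B) → towers=[A; D/B; E/H; F/C] holding=G
         pickup(A) → towers=[D/B/G; E/H; F/C] holding=A
     unstack(H, E) → towers=[A; D/B/G; E; F/C] holding=H
     unstack(C, F) → towers=[A; D/B/G; E/H; F] holding=C  ← match

unstack(C, F)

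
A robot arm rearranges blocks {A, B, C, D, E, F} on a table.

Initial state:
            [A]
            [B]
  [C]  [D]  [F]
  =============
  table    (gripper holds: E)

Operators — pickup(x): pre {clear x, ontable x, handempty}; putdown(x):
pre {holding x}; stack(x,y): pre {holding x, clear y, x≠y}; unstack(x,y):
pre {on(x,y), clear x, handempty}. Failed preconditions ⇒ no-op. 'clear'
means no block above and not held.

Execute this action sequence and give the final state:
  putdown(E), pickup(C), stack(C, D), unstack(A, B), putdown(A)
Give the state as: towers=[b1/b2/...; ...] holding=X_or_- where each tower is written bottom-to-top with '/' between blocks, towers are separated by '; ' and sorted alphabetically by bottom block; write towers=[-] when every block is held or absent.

step 1 (putdown(E)): towers=[C; D; E; F/B/A] holding=-
step 2 (pickup(C)): towers=[D; E; F/B/A] holding=C
step 3 (stack(C, D)): towers=[D/C; E; F/B/A] holding=-
step 4 (unstack(A, B)): towers=[D/C; E; F/B] holding=A
step 5 (putdown(A)): towers=[A; D/C; E; F/B] holding=-

towers=[A; D/C; E; F/B] holding=-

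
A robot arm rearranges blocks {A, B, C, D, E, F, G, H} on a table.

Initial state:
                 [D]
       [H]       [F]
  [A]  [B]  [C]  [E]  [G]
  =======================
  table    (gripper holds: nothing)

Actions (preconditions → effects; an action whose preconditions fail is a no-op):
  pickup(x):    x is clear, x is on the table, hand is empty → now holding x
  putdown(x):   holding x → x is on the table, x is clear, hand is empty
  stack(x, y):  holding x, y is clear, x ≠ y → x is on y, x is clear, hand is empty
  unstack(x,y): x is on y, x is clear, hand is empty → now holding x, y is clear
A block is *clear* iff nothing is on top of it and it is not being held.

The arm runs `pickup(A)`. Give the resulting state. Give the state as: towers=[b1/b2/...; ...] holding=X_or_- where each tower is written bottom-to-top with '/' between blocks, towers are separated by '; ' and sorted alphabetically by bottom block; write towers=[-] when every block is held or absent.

before: towers=[A; B/H; C; E/F/D; G] holding=-
pre[pickup(A)]: clear(A) ok, ontable(A) ok, handempty ok
all met → apply pickup(A)
after:  towers=[B/H; C; E/F/D; G] holding=A

towers=[B/H; C; E/F/D; G] holding=A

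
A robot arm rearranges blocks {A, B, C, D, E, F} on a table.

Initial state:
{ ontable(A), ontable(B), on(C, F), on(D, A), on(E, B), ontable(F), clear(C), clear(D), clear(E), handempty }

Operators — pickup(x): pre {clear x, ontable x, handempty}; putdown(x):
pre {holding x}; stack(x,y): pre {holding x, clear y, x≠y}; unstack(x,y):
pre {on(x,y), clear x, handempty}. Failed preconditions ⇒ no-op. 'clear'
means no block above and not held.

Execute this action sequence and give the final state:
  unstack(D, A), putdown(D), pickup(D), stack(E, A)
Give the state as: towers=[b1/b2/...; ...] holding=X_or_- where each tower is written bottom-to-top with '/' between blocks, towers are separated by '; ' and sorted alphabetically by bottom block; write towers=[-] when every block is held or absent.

towers=[A; B/E; F/C] holding=D

step 1 (unstack(D, A)): towers=[A; B/E; F/C] holding=D
step 2 (putdown(D)): towers=[A; B/E; D; F/C] holding=-
step 3 (pickup(D)): towers=[A; B/E; F/C] holding=D
step 4 (stack(E, A)) [no-op]: towers=[A; B/E; F/C] holding=D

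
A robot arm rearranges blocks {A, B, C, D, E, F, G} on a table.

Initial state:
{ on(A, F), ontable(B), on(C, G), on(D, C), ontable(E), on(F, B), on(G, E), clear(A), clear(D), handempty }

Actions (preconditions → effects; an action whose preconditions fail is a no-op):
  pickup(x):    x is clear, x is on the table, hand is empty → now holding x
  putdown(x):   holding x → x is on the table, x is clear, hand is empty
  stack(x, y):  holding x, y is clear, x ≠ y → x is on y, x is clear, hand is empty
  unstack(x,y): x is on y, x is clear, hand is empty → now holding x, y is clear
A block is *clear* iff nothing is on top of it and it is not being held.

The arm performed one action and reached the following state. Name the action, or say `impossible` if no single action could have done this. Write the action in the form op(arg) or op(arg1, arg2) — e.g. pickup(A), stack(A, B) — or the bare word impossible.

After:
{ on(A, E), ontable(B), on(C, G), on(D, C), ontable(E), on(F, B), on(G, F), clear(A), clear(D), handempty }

impossible

target: towers=[B/F/G/C/D; E/A] holding=-
     unstack(D, C) → towers=[B/F/A; E/G/C] holding=D
     unstack(A, F) → towers=[B/F; E/G/C/D] holding=A
none of the 2 applicable actions match → impossible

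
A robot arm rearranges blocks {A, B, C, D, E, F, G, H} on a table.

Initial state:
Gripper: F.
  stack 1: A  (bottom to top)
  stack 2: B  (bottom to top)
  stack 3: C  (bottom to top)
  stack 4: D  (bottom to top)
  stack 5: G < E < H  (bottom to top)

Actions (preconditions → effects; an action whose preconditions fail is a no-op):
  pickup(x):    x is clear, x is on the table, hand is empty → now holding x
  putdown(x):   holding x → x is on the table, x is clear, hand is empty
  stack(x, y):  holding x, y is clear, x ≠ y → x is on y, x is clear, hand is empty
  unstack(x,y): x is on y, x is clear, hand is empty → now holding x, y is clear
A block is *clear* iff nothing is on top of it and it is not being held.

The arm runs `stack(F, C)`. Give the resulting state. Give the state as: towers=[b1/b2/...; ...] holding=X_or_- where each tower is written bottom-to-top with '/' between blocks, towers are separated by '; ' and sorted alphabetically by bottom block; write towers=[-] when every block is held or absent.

towers=[A; B; C/F; D; G/E/H] holding=-

before: towers=[A; B; C; D; G/E/H] holding=F
pre[stack(F, C)]: holding(F) ok, clear(C) ok, F≠C ok
all met → apply stack(F, C)
after:  towers=[A; B; C/F; D; G/E/H] holding=-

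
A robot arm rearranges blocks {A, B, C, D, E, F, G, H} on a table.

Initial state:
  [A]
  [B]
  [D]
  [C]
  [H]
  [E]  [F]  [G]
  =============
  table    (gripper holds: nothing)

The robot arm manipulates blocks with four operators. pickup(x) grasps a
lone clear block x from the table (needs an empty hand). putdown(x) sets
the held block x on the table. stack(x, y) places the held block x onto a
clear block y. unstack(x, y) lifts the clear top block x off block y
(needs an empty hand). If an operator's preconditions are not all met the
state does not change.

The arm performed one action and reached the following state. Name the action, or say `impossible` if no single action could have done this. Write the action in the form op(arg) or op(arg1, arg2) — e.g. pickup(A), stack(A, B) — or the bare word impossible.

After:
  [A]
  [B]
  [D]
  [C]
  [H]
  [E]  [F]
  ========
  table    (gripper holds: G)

pickup(G)

target: towers=[E/H/C/D/B/A; F] holding=G
         pickup(G) → towers=[E/H/C/D/B/A; F] holding=G  ← match
     unstack(A, B) → towers=[E/H/C/D/B; F; G] holding=A
         pickup(F) → towers=[E/H/C/D/B/A; G] holding=F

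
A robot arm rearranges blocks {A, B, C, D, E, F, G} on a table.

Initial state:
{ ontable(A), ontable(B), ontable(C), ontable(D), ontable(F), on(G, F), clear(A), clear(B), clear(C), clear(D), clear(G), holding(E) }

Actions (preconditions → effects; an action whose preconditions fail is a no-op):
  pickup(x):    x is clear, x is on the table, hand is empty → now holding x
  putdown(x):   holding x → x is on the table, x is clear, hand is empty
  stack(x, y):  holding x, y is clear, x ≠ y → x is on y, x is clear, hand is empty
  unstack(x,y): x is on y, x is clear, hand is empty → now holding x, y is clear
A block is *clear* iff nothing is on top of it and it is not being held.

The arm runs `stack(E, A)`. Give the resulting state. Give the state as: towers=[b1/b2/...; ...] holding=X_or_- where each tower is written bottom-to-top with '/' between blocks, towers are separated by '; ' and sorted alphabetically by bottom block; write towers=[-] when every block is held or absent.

towers=[A/E; B; C; D; F/G] holding=-

before: towers=[A; B; C; D; F/G] holding=E
pre[stack(E, A)]: holding(E) ok, clear(A) ok, E≠A ok
all met → apply stack(E, A)
after:  towers=[A/E; B; C; D; F/G] holding=-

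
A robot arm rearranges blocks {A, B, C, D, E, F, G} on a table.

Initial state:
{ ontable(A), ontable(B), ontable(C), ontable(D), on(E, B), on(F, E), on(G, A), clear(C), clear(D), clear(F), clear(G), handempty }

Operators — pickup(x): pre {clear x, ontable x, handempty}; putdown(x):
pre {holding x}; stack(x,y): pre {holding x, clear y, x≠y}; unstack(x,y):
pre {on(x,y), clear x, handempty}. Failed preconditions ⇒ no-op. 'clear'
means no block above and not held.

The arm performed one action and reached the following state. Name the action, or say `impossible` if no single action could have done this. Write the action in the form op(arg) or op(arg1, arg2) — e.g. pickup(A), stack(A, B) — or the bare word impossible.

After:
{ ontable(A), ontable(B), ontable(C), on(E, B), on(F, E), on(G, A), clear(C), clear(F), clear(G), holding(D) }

pickup(D)

target: towers=[A/G; B/E/F; C] holding=D
     unstack(F, E) → towers=[A/G; B/E; C; D] holding=F
     unstack(G, A) → towers=[A; B/E/F; C; D] holding=G
         pickup(D) → towers=[A/G; B/E/F; C] holding=D  ← match
         pickup(C) → towers=[A/G; B/E/F; D] holding=C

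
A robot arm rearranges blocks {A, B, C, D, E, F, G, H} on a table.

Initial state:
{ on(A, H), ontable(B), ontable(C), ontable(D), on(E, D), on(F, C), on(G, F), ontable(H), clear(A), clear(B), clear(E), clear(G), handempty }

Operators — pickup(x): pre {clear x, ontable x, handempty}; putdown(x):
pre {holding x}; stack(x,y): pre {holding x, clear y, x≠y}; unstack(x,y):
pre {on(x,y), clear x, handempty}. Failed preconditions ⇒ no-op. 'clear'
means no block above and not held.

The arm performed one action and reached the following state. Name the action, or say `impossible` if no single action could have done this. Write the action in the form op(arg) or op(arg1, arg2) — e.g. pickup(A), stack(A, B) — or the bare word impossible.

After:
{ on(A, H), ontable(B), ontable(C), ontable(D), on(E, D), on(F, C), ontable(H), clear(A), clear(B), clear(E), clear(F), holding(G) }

target: towers=[B; C/F; D/E; H/A] holding=G
     unstack(G, F) → towers=[B; C/F; D/E; H/A] holding=G  ← match
     unstack(A, H) → towers=[B; C/F/G; D/E; H] holding=A
     unstack(E, D) → towers=[B; C/F/G; D; H/A] holding=E
         pickup(B) → towers=[C/F/G; D/E; H/A] holding=B

unstack(G, F)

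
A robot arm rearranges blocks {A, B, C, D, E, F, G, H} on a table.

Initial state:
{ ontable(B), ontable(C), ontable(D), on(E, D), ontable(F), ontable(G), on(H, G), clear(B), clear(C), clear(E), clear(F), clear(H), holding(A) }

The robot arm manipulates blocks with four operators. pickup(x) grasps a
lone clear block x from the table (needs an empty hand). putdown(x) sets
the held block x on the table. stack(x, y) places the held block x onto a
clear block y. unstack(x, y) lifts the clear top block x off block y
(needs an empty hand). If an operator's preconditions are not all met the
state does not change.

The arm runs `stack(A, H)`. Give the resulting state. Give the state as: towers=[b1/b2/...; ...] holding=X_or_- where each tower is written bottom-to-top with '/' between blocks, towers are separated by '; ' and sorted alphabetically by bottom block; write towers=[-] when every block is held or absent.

before: towers=[B; C; D/E; F; G/H] holding=A
pre[stack(A, H)]: holding(A) ok, clear(H) ok, A≠H ok
all met → apply stack(A, H)
after:  towers=[B; C; D/E; F; G/H/A] holding=-

towers=[B; C; D/E; F; G/H/A] holding=-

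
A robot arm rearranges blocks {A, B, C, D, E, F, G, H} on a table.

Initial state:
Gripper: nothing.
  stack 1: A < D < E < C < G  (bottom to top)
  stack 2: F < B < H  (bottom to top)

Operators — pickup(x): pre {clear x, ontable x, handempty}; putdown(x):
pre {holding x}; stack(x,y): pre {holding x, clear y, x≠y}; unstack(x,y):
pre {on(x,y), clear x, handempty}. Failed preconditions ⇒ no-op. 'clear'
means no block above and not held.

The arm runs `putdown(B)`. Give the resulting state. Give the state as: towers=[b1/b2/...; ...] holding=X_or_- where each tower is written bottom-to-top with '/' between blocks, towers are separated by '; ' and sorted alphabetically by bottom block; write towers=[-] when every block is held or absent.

before: towers=[A/D/E/C/G; F/B/H] holding=-
pre[putdown(B)]: holding(B) fail
holding(B) unmet → putdown(B) is a no-op
after:  towers=[A/D/E/C/G; F/B/H] holding=-

towers=[A/D/E/C/G; F/B/H] holding=-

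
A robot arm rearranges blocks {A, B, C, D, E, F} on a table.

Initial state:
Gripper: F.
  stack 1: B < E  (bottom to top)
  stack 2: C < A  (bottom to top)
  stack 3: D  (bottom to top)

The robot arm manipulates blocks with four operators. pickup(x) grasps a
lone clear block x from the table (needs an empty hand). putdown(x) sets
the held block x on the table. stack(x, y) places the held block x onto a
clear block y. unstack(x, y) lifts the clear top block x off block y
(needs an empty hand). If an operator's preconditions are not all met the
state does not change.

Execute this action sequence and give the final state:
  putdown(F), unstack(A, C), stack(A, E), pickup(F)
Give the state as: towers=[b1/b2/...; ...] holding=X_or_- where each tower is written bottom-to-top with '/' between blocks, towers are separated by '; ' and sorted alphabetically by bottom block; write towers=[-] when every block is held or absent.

step 1 (putdown(F)): towers=[B/E; C/A; D; F] holding=-
step 2 (unstack(A, C)): towers=[B/E; C; D; F] holding=A
step 3 (stack(A, E)): towers=[B/E/A; C; D; F] holding=-
step 4 (pickup(F)): towers=[B/E/A; C; D] holding=F

towers=[B/E/A; C; D] holding=F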